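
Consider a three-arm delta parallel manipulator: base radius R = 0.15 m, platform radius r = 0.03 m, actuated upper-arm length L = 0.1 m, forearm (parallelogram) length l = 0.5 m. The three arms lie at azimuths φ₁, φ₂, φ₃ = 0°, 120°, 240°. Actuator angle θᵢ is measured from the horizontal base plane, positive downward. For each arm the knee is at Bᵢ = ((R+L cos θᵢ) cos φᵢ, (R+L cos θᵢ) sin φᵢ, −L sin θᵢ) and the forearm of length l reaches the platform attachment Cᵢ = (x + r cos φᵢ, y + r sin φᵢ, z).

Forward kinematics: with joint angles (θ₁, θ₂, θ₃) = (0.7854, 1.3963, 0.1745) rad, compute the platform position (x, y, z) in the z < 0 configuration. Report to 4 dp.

(0.0031, -0.1647, -0.5040)

arm 1 at φ=0.0°: (R−r)+L cos θ1 = 0.1907;  S1 = (0.1907, 0.0000, -0.0707)
arm 2 at φ=120.0°: (R−r)+L cos θ2 = 0.1374;  S2 = (-0.0687, 0.1190, -0.0985)
S3 = (0.2185·cos240.0°, 0.2185·sin240.0°, -0.0174) = (-0.1092, -0.1892, -0.0174)
subtract pairs → two planes through P
plane₁₂: -0.5188x+0.2379y+-0.0555z = -0.0128
det = 0.3390;  x = 0.0096+0.0129z,  y = -0.0329+0.2615z
quadratic in z: (1.0686)z²+(0.1196)z+(-0.2111)=0, √Δ=0.9574 → z ∈ {-0.5040, 0.3921}; z = -0.5040 (taking z<0)
x = 0.0031, y = -0.1647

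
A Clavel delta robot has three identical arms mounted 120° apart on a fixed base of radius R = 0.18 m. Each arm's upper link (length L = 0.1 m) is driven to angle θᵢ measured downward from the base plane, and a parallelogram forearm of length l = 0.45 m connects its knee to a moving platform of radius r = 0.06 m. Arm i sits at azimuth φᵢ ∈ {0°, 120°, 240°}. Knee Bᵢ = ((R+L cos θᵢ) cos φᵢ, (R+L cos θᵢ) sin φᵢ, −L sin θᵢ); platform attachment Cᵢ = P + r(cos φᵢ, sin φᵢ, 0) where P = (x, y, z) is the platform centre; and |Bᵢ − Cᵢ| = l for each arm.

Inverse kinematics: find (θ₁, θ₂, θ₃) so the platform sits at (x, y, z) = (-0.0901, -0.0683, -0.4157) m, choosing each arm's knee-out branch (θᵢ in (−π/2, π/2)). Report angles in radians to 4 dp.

arm 1 (φ=0.0°): x'=-0.0901, y'=-0.0683
  e−x'=0.2101;  (l²−L²−(e−x')²−y'²−z²)/2L = -0.1456
  γ=atan2(-0.4157,0.2101)=-1.1028;  ψ=arccos(-0.3125)=1.8886;  θ1=γ+ψ≈0.7858
φ2=120.0° → target in arm frame (-0.0141, 0.1122)
  A cos θ + B sin θ = C:  0.1341·cos θ + -0.4157·sin θ = -0.0544
  γ=atan2(-0.4157,0.1341)=-1.2587;  ψ=arccos(-0.1245)=1.6956;  θ2=γ+ψ≈0.4368
arm 3 (φ=240.0°): x'=0.1042, y'=-0.0439
  e−x'=0.0158;  (l²−L²−(e−x')²−y'²−z²)/2L = 0.0876
  √(A²+B²)=0.4160;  θ3 = -1.5328+1.3586 ≈ -0.1742

θ₁ = 0.7858, θ₂ = 0.4368, θ₃ = -0.1742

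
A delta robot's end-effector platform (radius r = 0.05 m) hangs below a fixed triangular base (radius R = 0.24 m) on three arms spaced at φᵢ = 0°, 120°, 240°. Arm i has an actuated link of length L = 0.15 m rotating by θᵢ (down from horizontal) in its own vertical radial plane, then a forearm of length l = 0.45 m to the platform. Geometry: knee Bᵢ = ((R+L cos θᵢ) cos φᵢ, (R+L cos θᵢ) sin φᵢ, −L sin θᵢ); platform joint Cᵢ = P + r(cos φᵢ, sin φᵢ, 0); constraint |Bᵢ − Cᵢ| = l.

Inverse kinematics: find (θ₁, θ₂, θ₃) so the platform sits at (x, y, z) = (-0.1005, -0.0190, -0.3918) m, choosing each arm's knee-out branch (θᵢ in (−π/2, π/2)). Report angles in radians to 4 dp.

rotate P by −φ1: (-0.1005, -0.0190, -0.3918)
  A=0.2905, B=-0.3918, C=(l²−L²−A²−y'²−z²)/(2L)=-0.1942
  θ1 = atan2(B,A) + arccos(C/0.4877) = 1.0475
rotate P by −φ2: (0.0338, 0.0965, -0.3918)
  A cos θ + B sin θ = C:  0.1562·cos θ + -0.3918·sin θ = -0.0241
  θ2 = atan2(B,A) + arccos(C/0.4218) = 0.4365
rotate P by −φ3: (0.0667, -0.0775, -0.3918)
  A=0.1233, B=-0.3918, C=(l²−L²−A²−y'²−z²)/(2L)=0.0176
  θ3 = atan2(B,A) + arccos(C/0.4107) = 0.2620

θ₁ = 1.0475, θ₂ = 0.4365, θ₃ = 0.2620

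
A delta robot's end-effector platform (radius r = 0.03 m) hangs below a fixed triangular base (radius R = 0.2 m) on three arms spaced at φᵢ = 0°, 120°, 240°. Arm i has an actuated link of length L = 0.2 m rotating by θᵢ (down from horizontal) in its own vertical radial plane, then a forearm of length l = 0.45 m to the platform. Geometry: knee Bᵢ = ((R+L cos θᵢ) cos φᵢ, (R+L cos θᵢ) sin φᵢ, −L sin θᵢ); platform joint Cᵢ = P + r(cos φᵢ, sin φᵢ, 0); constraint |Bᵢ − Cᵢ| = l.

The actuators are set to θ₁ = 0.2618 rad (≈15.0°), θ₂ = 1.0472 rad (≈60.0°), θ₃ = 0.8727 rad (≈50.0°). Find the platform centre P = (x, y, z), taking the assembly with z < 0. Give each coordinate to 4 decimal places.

(0.1223, -0.0309, -0.4306)

φ1=0.0°: virtual centre (0.3632, 0.0000, -0.0518), radius l
arm 2 at φ=120.0°: e+L cos θ2 = 0.2700;  S2 = (-0.1350, 0.2338, -0.1732)
arm 3 at φ=240.0°: e+L cos θ3 = 0.2986;  S3 = (-0.1493, -0.2586, -0.1532)
eliminate P² terms by subtracting sphere 1 from 2 and 3
plane₁₂: -0.9964x+0.4677y+-0.2429z = -0.0317
det = 0.9945;  x = 0.0268+-0.2217z,  y = -0.0106+0.0470z
into |P−S₁|² = l²: 1.0514z² + 0.2517z + -0.0866 = 0;  Δ = 0.4273;  z = -0.4306 or 0.1912 → z<0 root = -0.4306
x = 0.1223, y = -0.0309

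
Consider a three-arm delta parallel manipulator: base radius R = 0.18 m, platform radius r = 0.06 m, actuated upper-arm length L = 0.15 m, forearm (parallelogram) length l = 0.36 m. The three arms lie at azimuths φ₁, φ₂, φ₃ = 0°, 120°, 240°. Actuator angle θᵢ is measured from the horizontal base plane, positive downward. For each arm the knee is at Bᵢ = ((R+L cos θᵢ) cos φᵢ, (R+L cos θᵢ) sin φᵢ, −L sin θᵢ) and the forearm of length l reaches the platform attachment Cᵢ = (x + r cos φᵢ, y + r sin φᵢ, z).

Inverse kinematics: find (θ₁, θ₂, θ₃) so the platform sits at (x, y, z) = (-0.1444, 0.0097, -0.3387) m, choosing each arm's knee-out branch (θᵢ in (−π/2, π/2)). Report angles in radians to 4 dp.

θ₁ = 1.3090, θ₂ = 0.3488, θ₃ = 0.4362

arm 1 (φ=0.0°): x'=-0.1444, y'=0.0097
  A=0.2644, B=-0.3387, C=(l²−L²−A²−y'²−z²)/(2L)=-0.2587
  θ1 = atan2(B,A) + arccos(C/0.4297) = 1.3090
arm 2 (φ=120.0°): x'=0.0806, y'=0.1202
  A=0.0394, B=-0.3387, C=(l²−L²−A²−y'²−z²)/(2L)=-0.0787
  √(A²+B²)=0.3410;  θ2 = -1.4550+1.8038 ≈ 0.3488
rotate P by −φ3: (0.0638, -0.1299, -0.3387)
  e−x'=0.0562;  (l²−L²−(e−x')²−y'²−z²)/2L = -0.0922
  √(A²+B²)=0.3433;  θ3 = -1.4064+1.8426 ≈ 0.4362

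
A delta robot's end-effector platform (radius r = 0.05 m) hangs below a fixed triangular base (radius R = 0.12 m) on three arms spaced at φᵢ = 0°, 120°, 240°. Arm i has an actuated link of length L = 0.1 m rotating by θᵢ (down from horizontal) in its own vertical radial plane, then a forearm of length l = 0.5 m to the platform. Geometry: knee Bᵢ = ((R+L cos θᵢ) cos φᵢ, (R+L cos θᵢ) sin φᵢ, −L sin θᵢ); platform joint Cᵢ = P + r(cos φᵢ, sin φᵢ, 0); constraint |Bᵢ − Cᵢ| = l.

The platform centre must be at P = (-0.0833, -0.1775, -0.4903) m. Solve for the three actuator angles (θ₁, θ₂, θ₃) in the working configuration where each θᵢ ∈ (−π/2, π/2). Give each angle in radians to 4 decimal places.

rotate P by −φ1: (-0.0833, -0.1775, -0.4903)
  A=0.1533, B=-0.4903, C=(l²−L²−A²−y'²−z²)/(2L)=-0.2770
  γ=atan2(-0.4903,0.1533)=-1.2678;  ψ=arccos(-0.5392)=2.1403;  θ1=γ+ψ≈0.8726
φ2=120.0° → target in arm frame (-0.1121, 0.1609)
  A cos θ + B sin θ = C:  0.1821·cos θ + -0.4903·sin θ = -0.2971
  γ=atan2(-0.4903,0.1821)=-1.2152;  ψ=arccos(-0.5681)=2.1750;  θ2=γ+ψ≈0.9598
φ3=240.0° → target in arm frame (0.1954, 0.0166)
  A=-0.1254, B=-0.4903, C=(l²−L²−A²−y'²−z²)/(2L)=-0.0819
  √(A²+B²)=0.5061;  θ3 = -1.8211+1.7334 ≈ -0.0877

θ₁ = 0.8726, θ₂ = 0.9598, θ₃ = -0.0877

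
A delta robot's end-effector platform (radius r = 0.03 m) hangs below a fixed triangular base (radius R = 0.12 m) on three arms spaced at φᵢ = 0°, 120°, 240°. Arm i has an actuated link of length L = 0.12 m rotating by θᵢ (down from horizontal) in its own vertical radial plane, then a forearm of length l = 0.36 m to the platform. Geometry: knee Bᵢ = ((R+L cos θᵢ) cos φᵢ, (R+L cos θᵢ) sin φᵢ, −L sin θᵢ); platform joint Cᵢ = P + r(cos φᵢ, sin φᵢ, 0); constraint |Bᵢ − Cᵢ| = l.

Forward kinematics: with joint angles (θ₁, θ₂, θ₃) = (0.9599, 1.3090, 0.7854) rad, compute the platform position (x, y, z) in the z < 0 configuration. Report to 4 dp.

φ1=0.0°: virtual centre (0.1588, 0.0000, -0.0983), radius l
arm 2 at φ=120.0°: ρ2 = 0.1211;  O2 = (-0.0605, 0.1048, -0.1159)
arm 3 at φ=240.0°: ρ3 = 0.1749;  O3 = (-0.0874, -0.1514, -0.0849)
subtract pairs → two planes through P
linear system: -0.4387x+0.2097y = -0.0068−-0.0352z; -0.4925x+-0.3029y = 0.0029−0.0269z
Cramer: x(z) = 0.0062-0.0213z;  y(z) = -0.0195+0.1234z
into |P−O₁|² = l²: 1.0157z² + 0.1983z + -0.0962 = 0;  Δ = 0.4303;  z = -0.4205 or 0.2253 → z<0 root = -0.4205
x = 0.0151, y = -0.0714

(0.0151, -0.0714, -0.4205)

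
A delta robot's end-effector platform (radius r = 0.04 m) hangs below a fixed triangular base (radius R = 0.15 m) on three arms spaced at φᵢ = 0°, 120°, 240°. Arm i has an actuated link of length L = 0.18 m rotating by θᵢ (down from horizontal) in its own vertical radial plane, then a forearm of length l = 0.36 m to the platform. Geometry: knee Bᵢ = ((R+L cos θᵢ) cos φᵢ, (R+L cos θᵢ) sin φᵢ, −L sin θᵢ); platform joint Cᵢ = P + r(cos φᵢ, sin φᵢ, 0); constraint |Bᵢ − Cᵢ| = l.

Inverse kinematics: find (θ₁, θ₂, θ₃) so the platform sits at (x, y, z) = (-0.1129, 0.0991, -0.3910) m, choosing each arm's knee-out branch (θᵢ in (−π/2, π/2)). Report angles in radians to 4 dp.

arm 1 (φ=0.0°): x'=-0.1129, y'=0.0991
  e−x'=0.2229;  (l²−L²−(e−x')²−y'²−z²)/2L = -0.3200
  θ1 = atan2(B,A) + arccos(C/0.4501) = 1.3089
φ2=120.0° → target in arm frame (0.1423, 0.0482)
  A=-0.0323, B=-0.3910, C=(l²−L²−A²−y'²−z²)/(2L)=-0.1640
  √(A²+B²)=0.3923;  θ2 = -1.6531+2.0021 ≈ 0.3490
arm 3 (φ=240.0°): x'=-0.0294, y'=-0.1473
  A=0.1394, B=-0.3910, C=(l²−L²−A²−y'²−z²)/(2L)=-0.2689
  γ=atan2(-0.3910,0.1394)=-1.2284;  ψ=arccos(-0.6478)=2.2755;  θ3=γ+ψ≈1.0472

θ₁ = 1.3089, θ₂ = 0.3490, θ₃ = 1.0472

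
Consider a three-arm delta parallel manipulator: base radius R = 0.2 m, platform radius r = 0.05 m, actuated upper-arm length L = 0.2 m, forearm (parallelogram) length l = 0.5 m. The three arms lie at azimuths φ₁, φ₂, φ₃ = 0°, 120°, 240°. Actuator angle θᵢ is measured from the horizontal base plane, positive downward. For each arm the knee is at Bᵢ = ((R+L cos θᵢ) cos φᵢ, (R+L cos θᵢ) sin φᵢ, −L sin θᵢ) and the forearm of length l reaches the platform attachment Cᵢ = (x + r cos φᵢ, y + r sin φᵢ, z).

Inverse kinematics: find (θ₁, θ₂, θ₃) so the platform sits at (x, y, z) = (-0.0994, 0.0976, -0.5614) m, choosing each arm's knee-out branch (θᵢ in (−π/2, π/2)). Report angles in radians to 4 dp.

θ₁ = 1.2217, θ₂ = 0.5236, θ₃ = 1.0473

φ1=0.0° → target in arm frame (-0.0994, 0.0976)
  A=0.2494, B=-0.5614, C=(l²−L²−A²−y'²−z²)/(2L)=-0.4422
  θ1 = atan2(B,A) + arccos(C/0.6143) = 1.2217
φ2=120.0° → target in arm frame (0.1342, 0.0373)
  A cos θ + B sin θ = C:  0.0158·cos θ + -0.5614·sin θ = -0.2670
  γ=atan2(-0.5614,0.0158)=-1.5427;  ψ=arccos(-0.4754)=2.0663;  θ2=γ+ψ≈0.5236
rotate P by −φ3: (-0.0348, -0.1349, -0.5614)
  A=0.1848, B=-0.5614, C=(l²−L²−A²−y'²−z²)/(2L)=-0.3938
  θ3 = atan2(B,A) + arccos(C/0.5910) = 1.0473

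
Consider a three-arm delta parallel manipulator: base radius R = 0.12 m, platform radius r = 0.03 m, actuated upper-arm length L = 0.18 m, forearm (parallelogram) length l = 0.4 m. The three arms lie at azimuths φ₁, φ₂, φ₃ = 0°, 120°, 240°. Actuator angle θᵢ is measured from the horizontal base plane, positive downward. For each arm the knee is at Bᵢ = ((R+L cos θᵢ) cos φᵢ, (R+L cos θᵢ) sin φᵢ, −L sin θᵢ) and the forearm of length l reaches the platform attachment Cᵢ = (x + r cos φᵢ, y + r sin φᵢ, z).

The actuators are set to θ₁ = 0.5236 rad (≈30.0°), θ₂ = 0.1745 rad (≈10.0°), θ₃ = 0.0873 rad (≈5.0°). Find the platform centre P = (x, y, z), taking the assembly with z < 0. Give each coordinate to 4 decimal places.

centre 1 = (0.2459·cos0.0°, 0.2459·sin0.0°, -0.0900) = (0.2459, 0.0000, -0.0900)
centre 2 = (0.2673·cos120.0°, 0.2673·sin120.0°, -0.0313) = (-0.1336, 0.2315, -0.0313)
centre 3 = (0.2693·cos240.0°, 0.2693·sin240.0°, -0.0157) = (-0.1347, -0.2332, -0.0157)
eliminate P² terms by subtracting sphere 1 from 2 and 3
[-0.7590 0.4629 0.1175]·P = 0.0038;  [-0.7611 -0.4665 0.1486]·P = 0.0042
det = 0.7064;  x = -0.0053+0.1750z,  y = -0.0004+0.0331z
sphere 1 gives Az²+Bz+C=0 with A=1.0317, B=0.0921, C=-0.0888;  B²−4AC=0.3750;  roots -0.3414, 0.2521;  negative root z = -0.3414
x = -0.0650, y = -0.0117

(-0.0650, -0.0117, -0.3414)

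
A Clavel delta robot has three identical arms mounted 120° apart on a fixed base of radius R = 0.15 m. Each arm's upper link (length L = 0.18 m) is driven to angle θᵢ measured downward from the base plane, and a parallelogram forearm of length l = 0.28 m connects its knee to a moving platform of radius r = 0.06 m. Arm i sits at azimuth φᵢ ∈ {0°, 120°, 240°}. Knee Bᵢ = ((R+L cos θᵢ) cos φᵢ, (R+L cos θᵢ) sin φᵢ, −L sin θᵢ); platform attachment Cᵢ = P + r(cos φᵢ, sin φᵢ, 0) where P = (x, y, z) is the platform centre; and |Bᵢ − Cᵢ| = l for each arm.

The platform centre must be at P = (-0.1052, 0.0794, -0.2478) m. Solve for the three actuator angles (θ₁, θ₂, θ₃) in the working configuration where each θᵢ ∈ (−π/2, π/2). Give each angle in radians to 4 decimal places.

rotate P by −φ1: (-0.1052, 0.0794, -0.2478)
  A cos θ + B sin θ = C:  0.1952·cos θ + -0.2478·sin θ = -0.1661
  θ1 = atan2(B,A) + arccos(C/0.3154) = 1.2219
φ2=120.0° → target in arm frame (0.1214, 0.0514)
  A=-0.0314, B=-0.2478, C=(l²−L²−A²−y'²−z²)/(2L)=-0.0529
  γ=atan2(-0.2478,-0.0314)=-1.6967;  ψ=arccos(-0.2116)=1.7841;  θ2=γ+ψ≈0.0874
arm 3 (φ=240.0°): x'=-0.0162, y'=-0.1308
  A=0.1062, B=-0.2478, C=(l²−L²−A²−y'²−z²)/(2L)=-0.1216
  γ=atan2(-0.2478,0.1062)=-1.1660;  ψ=arccos(-0.4512)=2.0389;  θ3=γ+ψ≈0.8728

θ₁ = 1.2219, θ₂ = 0.0874, θ₃ = 0.8728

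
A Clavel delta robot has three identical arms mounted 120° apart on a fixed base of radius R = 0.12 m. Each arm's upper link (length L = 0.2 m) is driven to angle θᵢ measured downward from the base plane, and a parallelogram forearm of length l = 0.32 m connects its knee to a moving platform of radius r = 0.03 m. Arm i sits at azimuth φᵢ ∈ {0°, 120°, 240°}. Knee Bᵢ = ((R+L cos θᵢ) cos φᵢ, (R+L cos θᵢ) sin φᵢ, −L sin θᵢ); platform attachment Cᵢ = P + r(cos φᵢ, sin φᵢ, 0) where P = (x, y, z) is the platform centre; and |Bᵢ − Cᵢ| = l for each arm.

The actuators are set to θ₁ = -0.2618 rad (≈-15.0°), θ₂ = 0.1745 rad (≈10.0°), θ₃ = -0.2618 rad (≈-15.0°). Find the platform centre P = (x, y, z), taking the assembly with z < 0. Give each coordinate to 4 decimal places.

O1 = (0.2832·cos0.0°, 0.2832·sin0.0°, 0.0518) = (0.2832, 0.0000, 0.0518)
φ2=120.0°: virtual centre (-0.1435, 0.2485, -0.0347), radius l
arm 3 at φ=240.0°: (R−r)+L cos θ3 = 0.2832;  O3 = (-0.1416, -0.2452, 0.0518)
eliminate P² terms by subtracting sphere 1 from 2 and 3
plane₁₂: -0.8533x+0.4970y+-0.1730z = 0.0007
Cramer: x(z) = -0.0004-0.1009z;  y(z) = 0.0007+0.1748z
into |P−O₁|² = l²: 1.0407z² + -0.0461z + -0.0193 = 0;  Δ = 0.0825;  z = -0.1158 or 0.1601 → z<0 root = -0.1158
x = 0.0113, y = -0.0196

(0.0113, -0.0196, -0.1158)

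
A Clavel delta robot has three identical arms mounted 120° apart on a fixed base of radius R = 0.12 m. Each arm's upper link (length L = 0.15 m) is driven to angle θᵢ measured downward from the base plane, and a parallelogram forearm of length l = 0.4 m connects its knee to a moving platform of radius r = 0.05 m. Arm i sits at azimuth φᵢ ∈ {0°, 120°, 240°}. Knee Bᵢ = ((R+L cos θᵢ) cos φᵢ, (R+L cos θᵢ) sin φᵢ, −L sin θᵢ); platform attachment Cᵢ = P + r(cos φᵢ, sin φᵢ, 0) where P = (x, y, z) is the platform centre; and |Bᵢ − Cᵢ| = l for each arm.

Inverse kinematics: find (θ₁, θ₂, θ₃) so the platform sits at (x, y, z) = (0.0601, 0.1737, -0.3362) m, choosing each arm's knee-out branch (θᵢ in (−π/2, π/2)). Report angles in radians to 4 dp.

θ₁ = 0.0870, θ₂ = -0.1746, θ₃ = 0.9596

φ1=0.0° → target in arm frame (0.0601, 0.1737)
  e−x'=0.0099;  (l²−L²−(e−x')²−y'²−z²)/2L = -0.0193
  √(A²+B²)=0.3363;  θ1 = -1.5414+1.6283 ≈ 0.0870
φ2=120.0° → target in arm frame (0.1204, -0.1389)
  A=-0.0504, B=-0.3362, C=(l²−L²−A²−y'²−z²)/(2L)=0.0088
  √(A²+B²)=0.3400;  θ2 = -1.7195+1.5449 ≈ -0.1746
rotate P by −φ3: (-0.1805, -0.0348, -0.3362)
  A cos θ + B sin θ = C:  0.2505·cos θ + -0.3362·sin θ = -0.1316
  θ3 = atan2(B,A) + arccos(C/0.4192) = 0.9596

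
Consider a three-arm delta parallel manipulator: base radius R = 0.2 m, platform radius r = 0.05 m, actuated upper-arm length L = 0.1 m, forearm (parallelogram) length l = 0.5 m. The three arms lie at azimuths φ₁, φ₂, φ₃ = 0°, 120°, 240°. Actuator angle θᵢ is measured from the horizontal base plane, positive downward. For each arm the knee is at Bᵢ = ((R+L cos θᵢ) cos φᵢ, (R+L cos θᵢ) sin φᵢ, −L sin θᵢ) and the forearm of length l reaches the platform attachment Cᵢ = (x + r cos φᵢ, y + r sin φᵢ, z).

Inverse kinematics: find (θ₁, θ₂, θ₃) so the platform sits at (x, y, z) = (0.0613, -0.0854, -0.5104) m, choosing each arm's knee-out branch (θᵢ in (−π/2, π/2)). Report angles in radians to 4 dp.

θ₁ = 0.5235, θ₂ = 1.3093, θ₃ = 0.6108

rotate P by −φ1: (0.0613, -0.0854, -0.5104)
  A=0.0887, B=-0.5104, C=(l²−L²−A²−y'²−z²)/(2L)=-0.1783
  γ=atan2(-0.5104,0.0887)=-1.3987;  ψ=arccos(-0.3443)=1.9222;  θ1=γ+ψ≈0.5235
φ2=120.0° → target in arm frame (-0.1046, -0.0104)
  e−x'=0.2546;  (l²−L²−(e−x')²−y'²−z²)/2L = -0.4272
  √(A²+B²)=0.5704;  θ2 = -1.1081+2.4173 ≈ 1.3093
φ3=240.0° → target in arm frame (0.0433, 0.0958)
  e−x'=0.1067;  (l²−L²−(e−x')²−y'²−z²)/2L = -0.2053
  √(A²+B²)=0.5214;  θ3 = -1.3647+1.9755 ≈ 0.6108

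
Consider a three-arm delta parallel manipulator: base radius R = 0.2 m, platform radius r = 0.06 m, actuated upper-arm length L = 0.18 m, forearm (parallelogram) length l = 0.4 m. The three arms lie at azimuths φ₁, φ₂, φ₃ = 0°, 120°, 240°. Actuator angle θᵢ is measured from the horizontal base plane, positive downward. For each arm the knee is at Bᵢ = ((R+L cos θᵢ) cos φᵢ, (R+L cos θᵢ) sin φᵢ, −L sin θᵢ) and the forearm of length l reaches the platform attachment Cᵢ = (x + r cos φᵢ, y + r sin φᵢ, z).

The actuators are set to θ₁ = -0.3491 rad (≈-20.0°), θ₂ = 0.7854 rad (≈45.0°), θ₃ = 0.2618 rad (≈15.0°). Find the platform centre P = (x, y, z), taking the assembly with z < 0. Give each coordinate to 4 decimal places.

(0.0974, -0.0611, -0.2722)

S1 = (0.3091·cos0.0°, 0.3091·sin0.0°, 0.0616) = (0.3091, 0.0000, 0.0616)
arm 2 at φ=120.0°: e+L cos θ2 = 0.2673;  S2 = (-0.1336, 0.2315, -0.1273)
S3 = (0.3139·cos240.0°, 0.3139·sin240.0°, -0.0466) = (-0.1569, -0.2718, -0.0466)
|S₂|²−|S₁|² = -0.0117;  |S₃|²−|S₁|² = 0.0013
plane₁₂: -0.8856x+0.4629y+-0.3777z = -0.0117
det = 0.9130;  x = 0.0063+-0.3346z,  y = -0.0133+0.1758z
sphere 1 gives Az²+Bz+C=0 with A=1.1429, B=0.0749, C=-0.0643;  B²−4AC=0.2997;  roots -0.2722, 0.2067;  negative root z = -0.2722
x = 0.0974, y = -0.0611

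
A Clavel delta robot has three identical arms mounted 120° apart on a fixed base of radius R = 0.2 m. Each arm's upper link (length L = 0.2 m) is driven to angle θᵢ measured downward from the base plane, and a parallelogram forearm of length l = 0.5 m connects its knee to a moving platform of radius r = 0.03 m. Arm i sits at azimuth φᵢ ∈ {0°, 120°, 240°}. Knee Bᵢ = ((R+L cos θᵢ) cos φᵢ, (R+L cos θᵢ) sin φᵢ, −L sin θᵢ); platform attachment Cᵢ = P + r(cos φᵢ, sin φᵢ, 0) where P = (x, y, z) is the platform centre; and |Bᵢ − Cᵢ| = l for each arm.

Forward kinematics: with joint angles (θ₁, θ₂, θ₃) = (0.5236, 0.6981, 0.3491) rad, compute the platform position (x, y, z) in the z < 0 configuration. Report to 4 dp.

(0.0012, -0.0570, -0.4602)

arm 1 at φ=0.0°: ρ1 = 0.3432;  S1 = (0.3432, 0.0000, -0.1000)
S2 = (0.3232·cos120.0°, 0.3232·sin120.0°, -0.1286) = (-0.1616, 0.2799, -0.1286)
S3 = (0.3579·cos240.0°, 0.3579·sin240.0°, -0.0684) = (-0.1790, -0.3100, -0.0684)
eliminate P² terms by subtracting sphere 1 from 2 and 3
linear system: -1.0096x+0.5598y = -0.0068−-0.0571z; -1.0443x+-0.6200y = 0.0050−0.0632z
Cramer: x(z) = 0.0012-0.0000z;  y(z) = -0.0100+0.1020z
into |P−S₁|² = l²: 1.0104z² + 0.1980z + -0.1229 = 0;  Δ = 0.5359;  z = -0.4602 or 0.2643 → z<0 root = -0.4602
x = 0.0012, y = -0.0570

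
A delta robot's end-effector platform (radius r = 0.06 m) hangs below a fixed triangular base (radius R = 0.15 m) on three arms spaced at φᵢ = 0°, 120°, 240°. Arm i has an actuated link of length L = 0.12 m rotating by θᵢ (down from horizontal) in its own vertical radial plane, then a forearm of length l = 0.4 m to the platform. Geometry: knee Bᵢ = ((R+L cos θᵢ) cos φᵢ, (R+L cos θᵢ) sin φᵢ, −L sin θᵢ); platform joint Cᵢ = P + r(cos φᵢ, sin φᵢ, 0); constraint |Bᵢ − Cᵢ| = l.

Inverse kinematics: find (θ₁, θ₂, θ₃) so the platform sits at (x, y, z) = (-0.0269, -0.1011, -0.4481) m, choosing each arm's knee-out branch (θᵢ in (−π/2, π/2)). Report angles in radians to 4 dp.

θ₁ = 1.0468, θ₂ = 1.2216, θ₃ = 0.5236

φ1=0.0° → target in arm frame (-0.0269, -0.1011)
  A cos θ + B sin θ = C:  0.1169·cos θ + -0.4481·sin θ = -0.3295
  γ=atan2(-0.4481,0.1169)=-1.3156;  ψ=arccos(-0.7115)=2.3625;  θ1=γ+ψ≈1.0468
φ2=120.0° → target in arm frame (-0.0741, 0.0738)
  A=0.1641, B=-0.4481, C=(l²−L²−A²−y'²−z²)/(2L)=-0.3649
  γ=atan2(-0.4481,0.1641)=-1.2197;  ψ=arccos(-0.7647)=2.4413;  θ2=γ+ψ≈1.2216
φ3=240.0° → target in arm frame (0.1010, 0.0273)
  e−x'=-0.0110;  (l²−L²−(e−x')²−y'²−z²)/2L = -0.2336
  γ=atan2(-0.4481,-0.0110)=-1.5954;  ψ=arccos(-0.5211)=2.1189;  θ3=γ+ψ≈0.5236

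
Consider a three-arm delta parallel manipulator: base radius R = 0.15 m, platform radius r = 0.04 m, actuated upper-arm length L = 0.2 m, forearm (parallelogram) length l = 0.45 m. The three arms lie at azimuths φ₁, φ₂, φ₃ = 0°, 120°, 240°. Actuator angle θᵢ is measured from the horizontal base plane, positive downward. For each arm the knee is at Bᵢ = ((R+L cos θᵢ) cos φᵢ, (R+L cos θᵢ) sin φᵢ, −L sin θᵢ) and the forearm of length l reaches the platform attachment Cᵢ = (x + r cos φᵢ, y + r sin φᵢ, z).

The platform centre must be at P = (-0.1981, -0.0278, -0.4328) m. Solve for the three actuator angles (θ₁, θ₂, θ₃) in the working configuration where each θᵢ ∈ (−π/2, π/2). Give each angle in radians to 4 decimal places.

θ₁ = 1.2216, θ₂ = 0.4362, θ₃ = 0.2616

rotate P by −φ1: (-0.1981, -0.0278, -0.4328)
  A=0.3081, B=-0.4328, C=(l²−L²−A²−y'²−z²)/(2L)=-0.3013
  θ1 = atan2(B,A) + arccos(C/0.5313) = 1.2216
arm 2 (φ=120.0°): x'=0.0750, y'=0.1855
  A cos θ + B sin θ = C:  0.0350·cos θ + -0.4328·sin θ = -0.1511
  θ2 = atan2(B,A) + arccos(C/0.4342) = 0.4362
φ3=240.0° → target in arm frame (0.1231, -0.1577)
  A cos θ + B sin θ = C:  -0.0131·cos θ + -0.4328·sin θ = -0.1246
  √(A²+B²)=0.4330;  θ3 = -1.6011+1.8627 ≈ 0.2616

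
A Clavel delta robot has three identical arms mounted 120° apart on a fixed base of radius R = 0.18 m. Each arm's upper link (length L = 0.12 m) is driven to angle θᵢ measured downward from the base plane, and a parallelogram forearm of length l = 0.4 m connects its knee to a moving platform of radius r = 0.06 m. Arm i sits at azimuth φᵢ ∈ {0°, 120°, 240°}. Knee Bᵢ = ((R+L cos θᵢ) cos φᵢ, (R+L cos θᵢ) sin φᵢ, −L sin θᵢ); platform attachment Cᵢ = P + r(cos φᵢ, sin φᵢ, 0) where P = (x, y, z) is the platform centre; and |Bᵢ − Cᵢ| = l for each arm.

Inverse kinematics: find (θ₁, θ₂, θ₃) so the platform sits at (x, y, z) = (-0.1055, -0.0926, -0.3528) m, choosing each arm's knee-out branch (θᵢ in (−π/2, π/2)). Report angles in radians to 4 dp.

arm 1 (φ=0.0°): x'=-0.1055, y'=-0.0926
  e−x'=0.2255;  (l²−L²−(e−x')²−y'²−z²)/2L = -0.1596
  √(A²+B²)=0.4187;  θ1 = -1.0021+1.9617 ≈ 0.9597
arm 2 (φ=120.0°): x'=-0.0274, y'=0.1377
  e−x'=0.1474;  (l²−L²−(e−x')²−y'²−z²)/2L = -0.0815
  θ2 = atan2(B,A) + arccos(C/0.3824) = 0.6106
φ3=240.0° → target in arm frame (0.1329, -0.0451)
  e−x'=-0.0129;  (l²−L²−(e−x')²−y'²−z²)/2L = 0.0789
  √(A²+B²)=0.3530;  θ3 = -1.6075+1.3454 ≈ -0.2620

θ₁ = 0.9597, θ₂ = 0.6106, θ₃ = -0.2620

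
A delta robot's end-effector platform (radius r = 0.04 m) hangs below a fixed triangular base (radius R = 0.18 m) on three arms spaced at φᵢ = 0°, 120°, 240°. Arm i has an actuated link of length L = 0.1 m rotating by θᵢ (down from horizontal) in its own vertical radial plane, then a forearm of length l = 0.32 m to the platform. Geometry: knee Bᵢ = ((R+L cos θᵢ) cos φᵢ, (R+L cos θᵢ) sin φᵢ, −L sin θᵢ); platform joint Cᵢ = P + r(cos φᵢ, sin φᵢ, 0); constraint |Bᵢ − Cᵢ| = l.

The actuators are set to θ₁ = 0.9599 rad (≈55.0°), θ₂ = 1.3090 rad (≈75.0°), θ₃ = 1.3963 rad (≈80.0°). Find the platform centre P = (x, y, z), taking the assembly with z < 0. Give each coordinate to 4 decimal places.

(0.0383, 0.0073, -0.3595)

φ1=0.0°: virtual centre (0.1974, 0.0000, -0.0819), radius l
φ2=120.0°: virtual centre (-0.0829, 0.1437, -0.0966), radius l
S3 = (0.1574·cos240.0°, 0.1574·sin240.0°, -0.0985) = (-0.0787, -0.1363, -0.0985)
subtract pairs → two planes through P
linear system: -0.5606x+0.2873y = -0.0088−-0.0294z; -0.5521x+-0.2726y = -0.0112−-0.0331z
Cramer: x(z) = 0.0180-0.0563z;  y(z) = 0.0045-0.0076z
into |P−S₁|² = l²: 1.0032z² + 0.1839z + -0.0635 = 0;  Δ = 0.2887;  z = -0.3595 or 0.1761 → z<0 root = -0.3595
x = 0.0383, y = 0.0073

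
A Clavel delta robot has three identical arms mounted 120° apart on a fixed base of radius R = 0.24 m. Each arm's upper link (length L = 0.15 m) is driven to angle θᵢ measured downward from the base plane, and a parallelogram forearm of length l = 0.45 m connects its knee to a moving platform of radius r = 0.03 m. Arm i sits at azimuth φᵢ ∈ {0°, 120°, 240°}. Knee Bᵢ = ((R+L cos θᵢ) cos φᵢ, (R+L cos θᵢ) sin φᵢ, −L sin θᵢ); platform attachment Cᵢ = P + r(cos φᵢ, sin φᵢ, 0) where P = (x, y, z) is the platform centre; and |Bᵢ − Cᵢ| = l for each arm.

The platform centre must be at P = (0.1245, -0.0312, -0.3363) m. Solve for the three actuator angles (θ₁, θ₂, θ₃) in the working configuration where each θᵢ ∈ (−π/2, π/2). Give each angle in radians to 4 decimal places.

φ1=0.0° → target in arm frame (0.1245, -0.0312)
  A cos θ + B sin θ = C:  0.0855·cos θ + -0.3363·sin θ = 0.1954
  θ1 = atan2(B,A) + arccos(C/0.3470) = -0.3492
φ2=120.0° → target in arm frame (-0.0893, -0.0922)
  e−x'=0.2993;  (l²−L²−(e−x')²−y'²−z²)/2L = -0.1039
  γ=atan2(-0.3363,0.2993)=-0.8436;  ψ=arccos(-0.2308)=1.8037;  θ2=γ+ψ≈0.9601
arm 3 (φ=240.0°): x'=-0.0352, y'=0.1234
  e−x'=0.2452;  (l²−L²−(e−x')²−y'²−z²)/2L = -0.0282
  √(A²+B²)=0.4162;  θ3 = -0.9407+1.6387 ≈ 0.6979

θ₁ = -0.3492, θ₂ = 0.9601, θ₃ = 0.6979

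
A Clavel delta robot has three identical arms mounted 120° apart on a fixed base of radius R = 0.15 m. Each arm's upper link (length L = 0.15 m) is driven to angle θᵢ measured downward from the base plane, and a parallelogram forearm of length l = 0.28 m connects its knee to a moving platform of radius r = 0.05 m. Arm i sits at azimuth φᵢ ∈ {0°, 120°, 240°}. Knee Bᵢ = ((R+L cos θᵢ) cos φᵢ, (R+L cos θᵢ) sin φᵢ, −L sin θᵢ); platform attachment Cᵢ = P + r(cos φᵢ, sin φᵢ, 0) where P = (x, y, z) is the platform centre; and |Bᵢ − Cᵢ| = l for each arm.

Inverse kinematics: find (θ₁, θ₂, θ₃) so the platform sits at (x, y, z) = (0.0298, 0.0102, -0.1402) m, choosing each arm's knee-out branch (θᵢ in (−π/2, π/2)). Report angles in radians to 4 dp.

rotate P by −φ1: (0.0298, 0.0102, -0.1402)
  A=0.0702, B=-0.1402, C=(l²−L²−A²−y'²−z²)/(2L)=0.1040
  √(A²+B²)=0.1568;  θ1 = -1.1066+0.8452 ≈ -0.2613
rotate P by −φ2: (-0.0061, -0.0309, -0.1402)
  e−x'=0.1061;  (l²−L²−(e−x')²−y'²−z²)/2L = 0.0801
  θ2 = atan2(B,A) + arccos(C/0.1758) = 0.1744
φ3=240.0° → target in arm frame (-0.0237, 0.0207)
  A cos θ + B sin θ = C:  0.1237·cos θ + -0.1402·sin θ = 0.0684
  θ3 = atan2(B,A) + arccos(C/0.1870) = 0.3489

θ₁ = -0.2613, θ₂ = 0.1744, θ₃ = 0.3489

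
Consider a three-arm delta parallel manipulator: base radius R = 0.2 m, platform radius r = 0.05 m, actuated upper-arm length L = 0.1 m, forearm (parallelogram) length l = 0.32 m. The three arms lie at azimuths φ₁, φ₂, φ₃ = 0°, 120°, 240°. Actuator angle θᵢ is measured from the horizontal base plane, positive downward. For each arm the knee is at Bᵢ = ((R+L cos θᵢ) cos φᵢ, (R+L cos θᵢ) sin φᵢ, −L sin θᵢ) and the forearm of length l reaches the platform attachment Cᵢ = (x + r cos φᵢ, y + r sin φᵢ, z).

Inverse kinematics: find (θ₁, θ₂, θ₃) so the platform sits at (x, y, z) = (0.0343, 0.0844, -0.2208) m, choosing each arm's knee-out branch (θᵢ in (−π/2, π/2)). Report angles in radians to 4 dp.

θ₁ = 0.0001, θ₂ = -0.2626, θ₃ = 1.0473

arm 1 (φ=0.0°): x'=0.0343, y'=0.0844
  A=0.1157, B=-0.2208, C=(l²−L²−A²−y'²−z²)/(2L)=0.1157
  θ1 = atan2(B,A) + arccos(C/0.2493) = 0.0001
φ2=120.0° → target in arm frame (0.0559, -0.0719)
  e−x'=0.0941;  (l²−L²−(e−x')²−y'²−z²)/2L = 0.1482
  √(A²+B²)=0.2400;  θ2 = -1.1681+0.9055 ≈ -0.2626
rotate P by −φ3: (-0.0902, -0.0125, -0.2208)
  A=0.2402, B=-0.2208, C=(l²−L²−A²−y'²−z²)/(2L)=-0.0711
  γ=atan2(-0.2208,0.2402)=-0.7433;  ψ=arccos(-0.2180)=1.7905;  θ3=γ+ψ≈1.0473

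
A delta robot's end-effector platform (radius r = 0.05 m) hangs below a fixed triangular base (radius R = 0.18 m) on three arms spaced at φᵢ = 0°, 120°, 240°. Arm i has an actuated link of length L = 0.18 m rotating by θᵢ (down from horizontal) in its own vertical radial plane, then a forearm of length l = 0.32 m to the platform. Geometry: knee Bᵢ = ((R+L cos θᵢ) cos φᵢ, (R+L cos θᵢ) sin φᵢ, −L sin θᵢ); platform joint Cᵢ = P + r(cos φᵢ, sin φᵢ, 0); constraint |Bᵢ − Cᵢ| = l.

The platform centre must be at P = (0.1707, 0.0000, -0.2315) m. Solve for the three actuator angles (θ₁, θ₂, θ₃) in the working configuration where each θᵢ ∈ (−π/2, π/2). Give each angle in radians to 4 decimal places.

arm 1 (φ=0.0°): x'=0.1707, y'=0.0000
  e−x'=-0.0407;  (l²−L²−(e−x')²−y'²−z²)/2L = 0.0410
  γ=atan2(-0.2315,-0.0407)=-1.7448;  ψ=arccos(0.1743)=1.3956;  θ1=γ+ψ≈-0.3493
arm 2 (φ=120.0°): x'=-0.0853, y'=-0.1478
  e−x'=0.2153;  (l²−L²−(e−x')²−y'²−z²)/2L = -0.1439
  θ2 = atan2(B,A) + arccos(C/0.3162) = 1.2220
rotate P by −φ3: (-0.0854, 0.1478, -0.2315)
  A cos θ + B sin θ = C:  0.2154·cos θ + -0.2315·sin θ = -0.1439
  √(A²+B²)=0.3162;  θ3 = -0.8215+2.0435 ≈ 1.2220

θ₁ = -0.3493, θ₂ = 1.2220, θ₃ = 1.2220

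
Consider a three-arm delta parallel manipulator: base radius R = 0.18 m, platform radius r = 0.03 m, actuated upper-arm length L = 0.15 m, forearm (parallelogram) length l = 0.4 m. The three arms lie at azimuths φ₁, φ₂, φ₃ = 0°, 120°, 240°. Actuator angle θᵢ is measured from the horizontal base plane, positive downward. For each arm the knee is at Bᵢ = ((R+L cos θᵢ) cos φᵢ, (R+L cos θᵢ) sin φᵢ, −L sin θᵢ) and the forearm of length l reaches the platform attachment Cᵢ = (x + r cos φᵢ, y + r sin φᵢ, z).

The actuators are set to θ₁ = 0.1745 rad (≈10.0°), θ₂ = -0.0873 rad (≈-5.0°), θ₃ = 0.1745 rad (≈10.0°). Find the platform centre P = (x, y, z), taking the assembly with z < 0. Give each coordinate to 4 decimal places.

S1 = (0.2977·cos0.0°, 0.2977·sin0.0°, -0.0260) = (0.2977, 0.0000, -0.0260)
S2 = (0.2994·cos120.0°, 0.2994·sin120.0°, 0.0131) = (-0.1497, 0.2593, 0.0131)
arm 3 at φ=240.0°: (R−r)+L cos θ3 = 0.2977;  S3 = (-0.1489, -0.2578, -0.0260)
subtract pairs → two planes through P
[-0.8949 0.5186 0.0782]·P = 0.0005;  [-0.8932 -0.5157 0.0000]·P = 0.0000
Cramer: x(z) = -0.0003+0.0436z;  y(z) = 0.0005-0.0756z
quadratic in z: (1.0076)z²+(0.0260)z+(-0.0705)=0, √Δ=0.5337 → z ∈ {-0.2778, 0.2519}; z = -0.2778 (taking z<0)
x = -0.0124, y = 0.0215

(-0.0124, 0.0215, -0.2778)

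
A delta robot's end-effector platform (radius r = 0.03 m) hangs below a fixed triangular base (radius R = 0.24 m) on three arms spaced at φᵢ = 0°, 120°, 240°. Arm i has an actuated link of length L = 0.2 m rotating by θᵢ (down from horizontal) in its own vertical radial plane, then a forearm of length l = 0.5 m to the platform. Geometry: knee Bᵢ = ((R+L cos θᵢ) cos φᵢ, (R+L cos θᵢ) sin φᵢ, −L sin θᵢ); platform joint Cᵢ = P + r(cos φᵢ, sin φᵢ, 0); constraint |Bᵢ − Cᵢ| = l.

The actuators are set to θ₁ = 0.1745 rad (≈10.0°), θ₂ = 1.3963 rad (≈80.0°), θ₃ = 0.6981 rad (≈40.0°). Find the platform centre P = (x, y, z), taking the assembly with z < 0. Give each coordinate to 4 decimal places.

φ1=0.0°: virtual centre (0.4070, 0.0000, -0.0347), radius l
φ2=120.0°: virtual centre (-0.1224, 0.2119, -0.1970), radius l
centre 3 = (0.3632·cos240.0°, 0.3632·sin240.0°, -0.1286) = (-0.1816, -0.3146, -0.1286)
|centre ₂|²−|centre ₁|² = -0.0681;  |centre ₃|²−|centre ₁|² = -0.0184
[-1.0586 0.4239 -0.3245]·P = -0.0681;  [-1.1771 -0.6291 -0.1877]·P = -0.0184
Cramer: x(z) = 0.0435-0.2435z;  y(z) = -0.0522+0.1573z
sphere 1 gives Az²+Bz+C=0 with A=1.0841, B=0.2301, C=-0.1140;  B²−4AC=0.5471;  roots -0.4473, 0.2350;  negative root z = -0.4473
x = 0.1524, y = -0.1225

(0.1524, -0.1225, -0.4473)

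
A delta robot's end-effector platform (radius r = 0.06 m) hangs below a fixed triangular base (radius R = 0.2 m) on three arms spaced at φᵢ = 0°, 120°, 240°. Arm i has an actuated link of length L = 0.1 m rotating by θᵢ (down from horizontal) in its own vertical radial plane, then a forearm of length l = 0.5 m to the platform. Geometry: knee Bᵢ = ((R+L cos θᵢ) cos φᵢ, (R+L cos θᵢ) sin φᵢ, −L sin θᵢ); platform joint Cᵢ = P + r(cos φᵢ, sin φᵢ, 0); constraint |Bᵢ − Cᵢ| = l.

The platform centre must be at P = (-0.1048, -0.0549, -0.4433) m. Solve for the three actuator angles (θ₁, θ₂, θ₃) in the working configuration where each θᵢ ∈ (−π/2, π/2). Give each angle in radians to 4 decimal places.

θ₁ = 0.6978, θ₂ = 0.1743, θ₃ = -0.3493

rotate P by −φ1: (-0.1048, -0.0549, -0.4433)
  e−x'=0.2448;  (l²−L²−(e−x')²−y'²−z²)/2L = -0.0973
  √(A²+B²)=0.5064;  θ1 = -1.0662+1.7641 ≈ 0.6978
rotate P by −φ2: (0.0049, 0.1182, -0.4433)
  A=0.1351, B=-0.4433, C=(l²−L²−A²−y'²−z²)/(2L)=0.0562
  √(A²+B²)=0.4634;  θ2 = -1.2749+1.4491 ≈ 0.1743
φ3=240.0° → target in arm frame (0.0999, -0.0633)
  A=0.0401, B=-0.4433, C=(l²−L²−A²−y'²−z²)/(2L)=0.1894
  γ=atan2(-0.4433,0.0401)=-1.4807;  ψ=arccos(0.4254)=1.1314;  θ3=γ+ψ≈-0.3493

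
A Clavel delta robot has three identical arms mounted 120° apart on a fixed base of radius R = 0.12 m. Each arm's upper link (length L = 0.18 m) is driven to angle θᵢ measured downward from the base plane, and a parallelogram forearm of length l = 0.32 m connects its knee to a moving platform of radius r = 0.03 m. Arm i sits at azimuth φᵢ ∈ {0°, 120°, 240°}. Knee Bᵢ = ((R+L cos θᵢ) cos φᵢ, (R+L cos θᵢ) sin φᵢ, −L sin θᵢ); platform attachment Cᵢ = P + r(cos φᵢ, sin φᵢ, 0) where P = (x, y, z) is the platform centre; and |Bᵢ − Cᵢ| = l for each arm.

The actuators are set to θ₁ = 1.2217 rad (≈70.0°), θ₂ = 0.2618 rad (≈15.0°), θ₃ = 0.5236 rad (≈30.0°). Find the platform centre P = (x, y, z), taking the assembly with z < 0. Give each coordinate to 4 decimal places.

(-0.1400, 0.0301, -0.2975)

S1 = (0.1516·cos0.0°, 0.1516·sin0.0°, -0.1691) = (0.1516, 0.0000, -0.1691)
φ2=120.0°: virtual centre (-0.1319, 0.2285, -0.0466), radius l
φ3=240.0°: virtual centre (-0.1229, -0.2129, -0.0900), radius l
|S₂|²−|S₁|² = 0.0202;  |S₃|²−|S₁|² = 0.0170
[-0.5670 0.4570 0.2451]·P = 0.0202;  [-0.5490 -0.4259 0.1583]·P = 0.0170
det = 0.4924;  x = -0.0332+0.3589z,  y = 0.0030+-0.0910z
sphere 1 gives Az²+Bz+C=0 with A=1.1371, B=0.2051, C=-0.0396;  B²−4AC=0.2223;  roots -0.2975, 0.1171;  negative root z = -0.2975
x = -0.1400, y = 0.0301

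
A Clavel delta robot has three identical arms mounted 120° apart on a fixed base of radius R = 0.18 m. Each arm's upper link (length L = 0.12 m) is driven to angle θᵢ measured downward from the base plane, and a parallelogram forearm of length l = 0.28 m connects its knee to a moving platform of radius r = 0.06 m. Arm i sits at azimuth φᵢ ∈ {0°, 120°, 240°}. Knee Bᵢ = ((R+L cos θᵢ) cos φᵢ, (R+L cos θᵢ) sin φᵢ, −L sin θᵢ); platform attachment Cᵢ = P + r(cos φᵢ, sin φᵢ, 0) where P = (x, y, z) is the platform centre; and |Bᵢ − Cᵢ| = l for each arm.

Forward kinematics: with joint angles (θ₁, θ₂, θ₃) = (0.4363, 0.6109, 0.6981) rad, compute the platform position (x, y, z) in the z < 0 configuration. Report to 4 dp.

(0.0207, 0.0075, -0.2379)

arm 1 at φ=0.0°: (R−r)+L cos θ1 = 0.2288;  centre 1 = (0.2288, 0.0000, -0.0507)
φ2=120.0°: virtual centre (-0.1091, 0.1890, -0.0688), radius l
arm 3 at φ=240.0°: (R−r)+L cos θ3 = 0.2119;  centre 3 = (-0.1060, -0.1835, -0.0771)
subtract pairs → two planes through P
[-0.6758 0.3781 -0.0362]·P = -0.0025;  [-0.6694 -0.3671 -0.0528]·P = -0.0040
det = 0.5012;  x = 0.0049+-0.0664z,  y = 0.0021+-0.0228z
into |P−centre ₁|² = l²: 1.0049z² + 0.1311z + -0.0257 = 0;  Δ = 0.1205;  z = -0.2379 or 0.1075 → z<0 root = -0.2379
x = 0.0207, y = 0.0075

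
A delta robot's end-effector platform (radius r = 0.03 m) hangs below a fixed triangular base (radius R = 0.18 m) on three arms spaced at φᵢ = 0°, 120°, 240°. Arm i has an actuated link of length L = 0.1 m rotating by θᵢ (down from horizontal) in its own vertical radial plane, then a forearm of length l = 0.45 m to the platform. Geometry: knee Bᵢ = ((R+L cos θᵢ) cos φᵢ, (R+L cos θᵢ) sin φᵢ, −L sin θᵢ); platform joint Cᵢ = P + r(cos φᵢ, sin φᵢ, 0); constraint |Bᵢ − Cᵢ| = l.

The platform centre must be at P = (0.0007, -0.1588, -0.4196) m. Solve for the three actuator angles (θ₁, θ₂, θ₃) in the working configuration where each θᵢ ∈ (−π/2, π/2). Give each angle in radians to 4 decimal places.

φ1=0.0° → target in arm frame (0.0007, -0.1588)
  e−x'=0.1493;  (l²−L²−(e−x')²−y'²−z²)/2L = -0.1554
  γ=atan2(-0.4196,0.1493)=-1.2290;  ψ=arccos(-0.3488)=1.9271;  θ1=γ+ψ≈0.6982
arm 2 (φ=120.0°): x'=-0.1379, y'=0.0788
  e−x'=0.2879;  (l²−L²−(e−x')²−y'²−z²)/2L = -0.3632
  γ=atan2(-0.4196,0.2879)=-0.9695;  ψ=arccos(-0.7138)=2.3657;  θ2=γ+ψ≈1.3962
φ3=240.0° → target in arm frame (0.1372, 0.0800)
  A=0.0128, B=-0.4196, C=(l²−L²−A²−y'²−z²)/(2L)=0.0494
  √(A²+B²)=0.4198;  θ3 = -1.5402+1.4530 ≈ -0.0873

θ₁ = 0.6982, θ₂ = 1.3962, θ₃ = -0.0873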